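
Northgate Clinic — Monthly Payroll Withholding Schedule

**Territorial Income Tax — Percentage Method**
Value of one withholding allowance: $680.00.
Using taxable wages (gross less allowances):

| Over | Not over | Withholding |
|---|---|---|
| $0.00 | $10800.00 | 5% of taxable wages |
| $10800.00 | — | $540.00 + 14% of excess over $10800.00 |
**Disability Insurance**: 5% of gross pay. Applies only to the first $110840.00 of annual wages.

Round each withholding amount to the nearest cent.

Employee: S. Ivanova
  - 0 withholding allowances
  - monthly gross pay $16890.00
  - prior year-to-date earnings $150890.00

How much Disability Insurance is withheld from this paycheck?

$0.00

Disability Insurance: YTD $150890.00 ≥ cap $110840.00 → $0.00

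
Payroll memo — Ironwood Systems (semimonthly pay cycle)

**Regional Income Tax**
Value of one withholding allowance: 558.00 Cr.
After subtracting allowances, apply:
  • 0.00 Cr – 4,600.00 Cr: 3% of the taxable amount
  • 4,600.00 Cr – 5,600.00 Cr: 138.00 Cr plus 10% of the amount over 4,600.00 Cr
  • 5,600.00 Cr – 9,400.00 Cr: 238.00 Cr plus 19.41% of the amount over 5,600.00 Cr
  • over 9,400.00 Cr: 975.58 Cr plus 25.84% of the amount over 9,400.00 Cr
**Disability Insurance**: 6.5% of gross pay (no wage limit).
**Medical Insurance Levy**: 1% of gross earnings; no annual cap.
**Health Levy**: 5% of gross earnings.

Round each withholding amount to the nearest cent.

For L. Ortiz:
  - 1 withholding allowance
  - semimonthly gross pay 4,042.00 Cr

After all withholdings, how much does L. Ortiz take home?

3,432.23 Cr

Regional Income Tax: taxable = 4,042.00 Cr − 1×558.00 Cr = 3,484.00 Cr
  3% × 3,484.00 Cr = 104.52 Cr
Disability Insurance: 6.5% × 4,042.00 Cr = 262.73 Cr
Medical Insurance Levy: 1% × 4,042.00 Cr = 40.42 Cr
Health Levy: 5% × 4,042.00 Cr = 202.10 Cr
Total withheld: 104.52 Cr + 262.73 Cr + 40.42 Cr + 202.10 Cr = 609.77 Cr
Net pay: 4,042.00 Cr − 609.77 Cr = 3,432.23 Cr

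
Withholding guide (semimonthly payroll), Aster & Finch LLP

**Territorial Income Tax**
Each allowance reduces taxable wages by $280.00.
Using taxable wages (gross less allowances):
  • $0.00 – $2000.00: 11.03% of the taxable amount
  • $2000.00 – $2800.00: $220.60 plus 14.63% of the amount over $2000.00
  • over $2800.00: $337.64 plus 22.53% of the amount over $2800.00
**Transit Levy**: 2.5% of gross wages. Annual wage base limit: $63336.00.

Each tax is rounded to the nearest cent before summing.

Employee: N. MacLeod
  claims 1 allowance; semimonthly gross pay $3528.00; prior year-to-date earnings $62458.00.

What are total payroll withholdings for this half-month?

$460.52

Territorial Income Tax: taxable = $3528.00 − 1×$280.00 = $3248.00
  $337.64 + 22.53% × ($3248.00 − $2800.00) = $337.64 + 22.53% × $448.00 = $438.57
Transit Levy: cap $63336.00 − YTD $62458.00 = $878.00 subject; 2.5% × $878.00 = $21.95
Total: $438.57 + $21.95 = $460.52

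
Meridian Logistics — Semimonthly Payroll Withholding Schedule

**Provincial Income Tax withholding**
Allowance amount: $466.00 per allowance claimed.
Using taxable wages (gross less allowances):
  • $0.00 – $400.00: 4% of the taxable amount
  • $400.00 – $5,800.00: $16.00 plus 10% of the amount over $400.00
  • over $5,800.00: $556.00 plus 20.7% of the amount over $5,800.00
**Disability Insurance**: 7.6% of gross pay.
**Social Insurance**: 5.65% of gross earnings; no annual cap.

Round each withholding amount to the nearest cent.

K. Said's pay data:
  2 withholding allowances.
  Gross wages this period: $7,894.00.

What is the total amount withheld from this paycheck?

Provincial Income Tax: taxable = $7,894.00 − 2×$466.00 = $6,962.00
  $556.00 + 20.7% × ($6,962.00 − $5,800.00) = $556.00 + 20.7% × $1,162.00 = $796.53
Disability Insurance: 7.6% × $7,894.00 = $599.94
Social Insurance: 5.65% × $7,894.00 = $446.01
Total: $796.53 + $599.94 + $446.01 = $1,842.48

$1,842.48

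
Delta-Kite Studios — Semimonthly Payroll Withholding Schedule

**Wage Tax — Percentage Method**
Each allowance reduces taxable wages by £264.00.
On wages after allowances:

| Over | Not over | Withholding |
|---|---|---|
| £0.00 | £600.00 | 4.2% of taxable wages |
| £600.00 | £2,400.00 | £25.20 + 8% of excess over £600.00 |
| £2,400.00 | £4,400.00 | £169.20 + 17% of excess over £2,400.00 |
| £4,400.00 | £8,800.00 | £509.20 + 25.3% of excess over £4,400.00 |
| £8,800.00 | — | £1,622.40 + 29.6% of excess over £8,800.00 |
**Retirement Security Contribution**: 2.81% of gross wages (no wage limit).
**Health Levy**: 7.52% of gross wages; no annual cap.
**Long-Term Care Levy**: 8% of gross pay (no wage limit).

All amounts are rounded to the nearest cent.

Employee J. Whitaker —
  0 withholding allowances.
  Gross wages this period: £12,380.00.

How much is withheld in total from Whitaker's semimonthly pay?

£4,951.34

Wage Tax: taxable = £12,380.00
  £1,622.40 + 29.6% × (£12,380.00 − £8,800.00) = £1,622.40 + 29.6% × £3,580.00 = £2,682.08
Retirement Security Contribution: 2.81% × £12,380.00 = £347.88
Health Levy: 7.52% × £12,380.00 = £930.98
Long-Term Care Levy: 8% × £12,380.00 = £990.40
Total: £2,682.08 + £347.88 + £930.98 + £990.40 = £4,951.34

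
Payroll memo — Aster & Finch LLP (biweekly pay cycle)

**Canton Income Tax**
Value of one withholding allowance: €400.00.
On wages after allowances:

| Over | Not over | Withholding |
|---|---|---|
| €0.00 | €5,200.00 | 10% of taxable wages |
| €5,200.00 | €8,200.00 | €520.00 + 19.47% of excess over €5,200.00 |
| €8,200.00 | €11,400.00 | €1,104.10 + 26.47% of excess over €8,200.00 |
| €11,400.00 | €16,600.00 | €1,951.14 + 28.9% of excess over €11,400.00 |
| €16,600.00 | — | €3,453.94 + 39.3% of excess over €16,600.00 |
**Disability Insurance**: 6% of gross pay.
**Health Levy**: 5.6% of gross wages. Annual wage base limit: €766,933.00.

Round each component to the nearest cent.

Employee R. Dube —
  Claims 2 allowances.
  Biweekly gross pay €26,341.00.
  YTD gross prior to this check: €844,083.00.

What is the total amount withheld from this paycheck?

€8,548.21

Canton Income Tax: taxable = €26,341.00 − 2×€400.00 = €25,541.00
  €3,453.94 + 39.3% × (€25,541.00 − €16,600.00) = €3,453.94 + 39.3% × €8,941.00 = €6,967.75
Disability Insurance: 6% × €26,341.00 = €1,580.46
Health Levy: YTD €844,083.00 ≥ cap €766,933.00 → €0.00
Total: €6,967.75 + €1,580.46 + €0.00 = €8,548.21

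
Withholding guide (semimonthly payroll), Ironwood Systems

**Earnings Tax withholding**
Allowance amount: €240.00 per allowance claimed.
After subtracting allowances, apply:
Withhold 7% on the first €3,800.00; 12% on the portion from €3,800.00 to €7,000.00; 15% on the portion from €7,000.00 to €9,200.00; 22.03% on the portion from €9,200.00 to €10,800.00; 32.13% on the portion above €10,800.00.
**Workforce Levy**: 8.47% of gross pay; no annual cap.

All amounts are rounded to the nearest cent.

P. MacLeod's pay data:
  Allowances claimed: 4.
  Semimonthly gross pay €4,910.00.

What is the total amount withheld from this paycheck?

Earnings Tax: taxable = €4,910.00 − 4×€240.00 = €3,950.00
  €266.00 + 12% × (€3,950.00 − €3,800.00) = €266.00 + 12% × €150.00 = €284.00
Workforce Levy: 8.47% × €4,910.00 = €415.88
Total: €284.00 + €415.88 = €699.88

€699.88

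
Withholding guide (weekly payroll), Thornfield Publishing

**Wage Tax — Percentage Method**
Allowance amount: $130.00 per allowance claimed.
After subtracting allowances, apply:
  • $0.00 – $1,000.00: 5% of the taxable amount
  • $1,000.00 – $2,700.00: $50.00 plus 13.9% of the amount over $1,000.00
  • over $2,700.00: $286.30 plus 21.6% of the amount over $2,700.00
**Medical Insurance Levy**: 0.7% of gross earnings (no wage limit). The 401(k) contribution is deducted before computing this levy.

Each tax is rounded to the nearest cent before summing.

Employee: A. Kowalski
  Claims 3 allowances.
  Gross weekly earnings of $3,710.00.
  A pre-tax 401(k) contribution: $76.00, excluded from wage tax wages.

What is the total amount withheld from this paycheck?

$429.24

Wage Tax: taxable = $3,710.00 − $76.00 − 3×$130.00 = $3,244.00
  $286.30 + 21.6% × ($3,244.00 − $2,700.00) = $286.30 + 21.6% × $544.00 = $403.80
Medical Insurance Levy: 0.7% × $3,634.00 = $25.44
Total: $403.80 + $25.44 = $429.24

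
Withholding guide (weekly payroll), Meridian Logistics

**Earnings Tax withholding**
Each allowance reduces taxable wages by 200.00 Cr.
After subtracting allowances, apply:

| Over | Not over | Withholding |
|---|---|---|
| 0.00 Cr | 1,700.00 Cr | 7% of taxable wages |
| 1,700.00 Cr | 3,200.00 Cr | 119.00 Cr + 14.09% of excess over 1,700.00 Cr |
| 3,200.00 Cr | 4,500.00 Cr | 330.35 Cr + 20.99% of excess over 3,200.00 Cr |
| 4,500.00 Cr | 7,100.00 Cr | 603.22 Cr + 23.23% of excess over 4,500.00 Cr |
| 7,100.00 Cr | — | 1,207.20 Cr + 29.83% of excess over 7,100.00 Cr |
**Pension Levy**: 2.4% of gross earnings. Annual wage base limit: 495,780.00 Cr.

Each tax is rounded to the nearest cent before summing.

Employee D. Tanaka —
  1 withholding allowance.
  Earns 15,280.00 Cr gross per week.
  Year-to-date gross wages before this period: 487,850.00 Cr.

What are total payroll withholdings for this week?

3,777.95 Cr

Earnings Tax: taxable = 15,280.00 Cr − 1×200.00 Cr = 15,080.00 Cr
  1,207.20 Cr + 29.83% × (15,080.00 Cr − 7,100.00 Cr) = 1,207.20 Cr + 29.83% × 7,980.00 Cr = 3,587.63 Cr
Pension Levy: cap 495,780.00 Cr − YTD 487,850.00 Cr = 7,930.00 Cr subject; 2.4% × 7,930.00 Cr = 190.32 Cr
Total: 3,587.63 Cr + 190.32 Cr = 3,777.95 Cr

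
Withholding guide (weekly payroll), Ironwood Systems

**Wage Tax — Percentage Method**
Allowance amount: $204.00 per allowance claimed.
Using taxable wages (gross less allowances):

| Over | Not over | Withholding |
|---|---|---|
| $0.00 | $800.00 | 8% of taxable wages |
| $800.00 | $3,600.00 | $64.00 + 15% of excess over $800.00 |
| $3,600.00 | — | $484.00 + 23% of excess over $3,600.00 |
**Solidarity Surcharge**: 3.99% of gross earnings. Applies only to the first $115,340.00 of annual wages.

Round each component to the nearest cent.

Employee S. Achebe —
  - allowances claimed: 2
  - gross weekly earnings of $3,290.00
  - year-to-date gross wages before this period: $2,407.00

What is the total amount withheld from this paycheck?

Wage Tax: taxable = $3,290.00 − 2×$204.00 = $2,882.00
  $64.00 + 15% × ($2,882.00 − $800.00) = $64.00 + 15% × $2,082.00 = $376.30
Solidarity Surcharge: 3.99% × $3,290.00 = $131.27
Total: $376.30 + $131.27 = $507.57

$507.57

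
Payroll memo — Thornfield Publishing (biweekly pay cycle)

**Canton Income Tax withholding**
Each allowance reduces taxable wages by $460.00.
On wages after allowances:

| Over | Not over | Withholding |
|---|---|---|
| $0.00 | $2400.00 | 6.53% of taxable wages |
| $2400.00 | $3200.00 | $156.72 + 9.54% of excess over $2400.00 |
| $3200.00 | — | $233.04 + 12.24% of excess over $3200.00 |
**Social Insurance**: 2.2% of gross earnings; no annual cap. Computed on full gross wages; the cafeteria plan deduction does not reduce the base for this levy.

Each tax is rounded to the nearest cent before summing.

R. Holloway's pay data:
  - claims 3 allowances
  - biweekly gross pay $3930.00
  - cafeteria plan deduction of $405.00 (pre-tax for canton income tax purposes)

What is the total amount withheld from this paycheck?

$226.53

Canton Income Tax: taxable = $3930.00 − $405.00 − 3×$460.00 = $2145.00
  6.53% × $2145.00 = $140.07
Social Insurance: 2.2% × $3930.00 = $86.46
Total: $140.07 + $86.46 = $226.53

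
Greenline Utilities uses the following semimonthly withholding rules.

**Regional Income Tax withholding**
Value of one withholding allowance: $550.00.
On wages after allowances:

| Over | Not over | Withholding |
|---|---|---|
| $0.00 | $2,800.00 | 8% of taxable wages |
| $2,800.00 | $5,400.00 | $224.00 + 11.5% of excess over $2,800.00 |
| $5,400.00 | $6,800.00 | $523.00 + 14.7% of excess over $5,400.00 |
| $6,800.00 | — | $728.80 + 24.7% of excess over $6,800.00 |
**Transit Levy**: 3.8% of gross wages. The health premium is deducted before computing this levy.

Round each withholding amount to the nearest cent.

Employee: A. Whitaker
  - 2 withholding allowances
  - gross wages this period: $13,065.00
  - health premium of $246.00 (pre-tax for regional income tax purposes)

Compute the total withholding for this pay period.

$2,430.91

Regional Income Tax: taxable = $13,065.00 − $246.00 − 2×$550.00 = $11,719.00
  $728.80 + 24.7% × ($11,719.00 − $6,800.00) = $728.80 + 24.7% × $4,919.00 = $1,943.79
Transit Levy: 3.8% × $12,819.00 = $487.12
Total: $1,943.79 + $487.12 = $2,430.91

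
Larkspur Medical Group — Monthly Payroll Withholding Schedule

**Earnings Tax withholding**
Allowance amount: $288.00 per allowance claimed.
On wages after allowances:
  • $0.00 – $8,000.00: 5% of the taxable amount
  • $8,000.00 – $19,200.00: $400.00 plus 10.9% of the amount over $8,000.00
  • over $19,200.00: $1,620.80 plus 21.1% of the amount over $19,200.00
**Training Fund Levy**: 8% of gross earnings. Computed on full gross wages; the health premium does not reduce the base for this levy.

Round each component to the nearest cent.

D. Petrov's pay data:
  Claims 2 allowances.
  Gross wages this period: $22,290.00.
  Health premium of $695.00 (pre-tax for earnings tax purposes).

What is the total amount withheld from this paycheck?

Earnings Tax: taxable = $22,290.00 − $695.00 − 2×$288.00 = $21,019.00
  $1,620.80 + 21.1% × ($21,019.00 − $19,200.00) = $1,620.80 + 21.1% × $1,819.00 = $2,004.61
Training Fund Levy: 8% × $22,290.00 = $1,783.20
Total: $2,004.61 + $1,783.20 = $3,787.81

$3,787.81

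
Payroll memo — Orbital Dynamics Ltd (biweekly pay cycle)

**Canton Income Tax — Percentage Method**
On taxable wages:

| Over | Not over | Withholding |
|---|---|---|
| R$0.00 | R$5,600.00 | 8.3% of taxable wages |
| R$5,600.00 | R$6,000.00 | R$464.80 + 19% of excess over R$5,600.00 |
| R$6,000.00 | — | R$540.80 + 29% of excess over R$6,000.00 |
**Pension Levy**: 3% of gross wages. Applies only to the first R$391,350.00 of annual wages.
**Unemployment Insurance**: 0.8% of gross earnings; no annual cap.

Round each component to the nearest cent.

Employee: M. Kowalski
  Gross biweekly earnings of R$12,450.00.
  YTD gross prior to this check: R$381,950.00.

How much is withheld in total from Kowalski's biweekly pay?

R$2,792.90

Canton Income Tax: taxable = R$12,450.00
  R$540.80 + 29% × (R$12,450.00 − R$6,000.00) = R$540.80 + 29% × R$6,450.00 = R$2,411.30
Pension Levy: cap R$391,350.00 − YTD R$381,950.00 = R$9,400.00 subject; 3% × R$9,400.00 = R$282.00
Unemployment Insurance: 0.8% × R$12,450.00 = R$99.60
Total: R$2,411.30 + R$282.00 + R$99.60 = R$2,792.90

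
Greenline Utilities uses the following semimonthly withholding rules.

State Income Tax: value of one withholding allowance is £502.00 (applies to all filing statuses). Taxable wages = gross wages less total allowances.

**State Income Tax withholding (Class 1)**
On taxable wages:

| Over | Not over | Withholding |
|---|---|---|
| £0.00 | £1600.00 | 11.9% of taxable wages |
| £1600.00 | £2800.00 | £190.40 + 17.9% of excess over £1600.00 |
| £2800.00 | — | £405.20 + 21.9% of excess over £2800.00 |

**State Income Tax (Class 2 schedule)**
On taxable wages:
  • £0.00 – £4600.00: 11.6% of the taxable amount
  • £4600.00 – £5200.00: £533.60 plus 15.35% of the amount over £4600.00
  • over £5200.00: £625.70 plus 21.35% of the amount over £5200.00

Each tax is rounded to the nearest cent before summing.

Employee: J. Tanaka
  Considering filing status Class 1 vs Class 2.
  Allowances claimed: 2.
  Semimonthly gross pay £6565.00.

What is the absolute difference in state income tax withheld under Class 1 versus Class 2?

£307.09

State Income Tax (Class 1): taxable = £6565.00 − 2×£502.00 = £5561.00
  £405.20 + 21.9% × (£5561.00 − £2800.00) = £405.20 + 21.9% × £2761.00 = £1009.86
State Income Tax (Class 2): taxable = £6565.00 − 2×£502.00 = £5561.00
  £625.70 + 21.35% × (£5561.00 − £5200.00) = £625.70 + 21.35% × £361.00 = £702.77
Difference: |£1009.86 − £702.77| = £307.09 (higher under Class 1)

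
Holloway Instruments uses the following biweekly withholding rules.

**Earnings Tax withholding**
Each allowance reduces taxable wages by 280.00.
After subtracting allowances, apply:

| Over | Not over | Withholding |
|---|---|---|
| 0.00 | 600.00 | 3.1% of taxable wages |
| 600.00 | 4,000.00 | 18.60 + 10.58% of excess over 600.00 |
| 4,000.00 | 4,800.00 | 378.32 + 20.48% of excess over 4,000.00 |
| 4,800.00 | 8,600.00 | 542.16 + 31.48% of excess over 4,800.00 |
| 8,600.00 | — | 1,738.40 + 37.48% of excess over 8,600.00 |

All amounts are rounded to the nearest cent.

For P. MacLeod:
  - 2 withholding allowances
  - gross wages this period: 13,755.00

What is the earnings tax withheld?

Earnings Tax: taxable = 13,755.00 − 2×280.00 = 13,195.00
  1,738.40 + 37.48% × (13,195.00 − 8,600.00) = 1,738.40 + 37.48% × 4,595.00 = 3,460.61

3,460.61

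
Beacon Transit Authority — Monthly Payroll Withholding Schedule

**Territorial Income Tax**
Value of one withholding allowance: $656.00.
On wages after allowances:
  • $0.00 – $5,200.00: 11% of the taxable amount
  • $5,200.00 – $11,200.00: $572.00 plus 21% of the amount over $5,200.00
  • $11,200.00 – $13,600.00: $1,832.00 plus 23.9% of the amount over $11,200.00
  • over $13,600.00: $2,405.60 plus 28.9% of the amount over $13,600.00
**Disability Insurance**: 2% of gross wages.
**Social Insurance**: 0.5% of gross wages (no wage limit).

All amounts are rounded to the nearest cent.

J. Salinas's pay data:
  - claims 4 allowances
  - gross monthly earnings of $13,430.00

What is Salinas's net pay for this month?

$11,344.99

Territorial Income Tax: taxable = $13,430.00 − 4×$656.00 = $10,806.00
  $572.00 + 21% × ($10,806.00 − $5,200.00) = $572.00 + 21% × $5,606.00 = $1,749.26
Disability Insurance: 2% × $13,430.00 = $268.60
Social Insurance: 0.5% × $13,430.00 = $67.15
Total withheld: $1,749.26 + $268.60 + $67.15 = $2,085.01
Net pay: $13,430.00 − $2,085.01 = $11,344.99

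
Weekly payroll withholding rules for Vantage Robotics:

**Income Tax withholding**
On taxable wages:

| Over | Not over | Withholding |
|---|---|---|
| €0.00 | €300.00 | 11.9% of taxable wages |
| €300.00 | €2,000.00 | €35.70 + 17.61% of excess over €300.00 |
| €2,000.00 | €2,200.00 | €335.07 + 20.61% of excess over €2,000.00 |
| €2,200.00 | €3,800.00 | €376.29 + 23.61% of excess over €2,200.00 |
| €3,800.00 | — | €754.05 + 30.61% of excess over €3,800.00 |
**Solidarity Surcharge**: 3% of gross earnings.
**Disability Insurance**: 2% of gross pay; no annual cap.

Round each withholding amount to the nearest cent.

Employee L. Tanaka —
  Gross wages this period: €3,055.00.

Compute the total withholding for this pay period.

€730.91

Income Tax: taxable = €3,055.00
  €376.29 + 23.61% × (€3,055.00 − €2,200.00) = €376.29 + 23.61% × €855.00 = €578.16
Solidarity Surcharge: 3% × €3,055.00 = €91.65
Disability Insurance: 2% × €3,055.00 = €61.10
Total: €578.16 + €91.65 + €61.10 = €730.91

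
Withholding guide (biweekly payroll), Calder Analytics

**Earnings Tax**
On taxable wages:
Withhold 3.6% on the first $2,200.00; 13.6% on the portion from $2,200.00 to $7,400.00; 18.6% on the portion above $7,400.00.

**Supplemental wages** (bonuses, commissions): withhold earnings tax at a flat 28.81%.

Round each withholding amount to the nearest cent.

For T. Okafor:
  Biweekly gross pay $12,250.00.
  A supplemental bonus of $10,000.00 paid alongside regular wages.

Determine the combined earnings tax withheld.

Earnings Tax: taxable = $12,250.00
  $786.40 + 18.6% × ($12,250.00 − $7,400.00) = $786.40 + 18.6% × $4,850.00 = $1,688.50
Supplemental (28.81% flat on bonus): 28.81% × $10,000.00 = $2,881.00
Total earnings tax: $1,688.50 + $2,881.00 = $4,569.50

$4,569.50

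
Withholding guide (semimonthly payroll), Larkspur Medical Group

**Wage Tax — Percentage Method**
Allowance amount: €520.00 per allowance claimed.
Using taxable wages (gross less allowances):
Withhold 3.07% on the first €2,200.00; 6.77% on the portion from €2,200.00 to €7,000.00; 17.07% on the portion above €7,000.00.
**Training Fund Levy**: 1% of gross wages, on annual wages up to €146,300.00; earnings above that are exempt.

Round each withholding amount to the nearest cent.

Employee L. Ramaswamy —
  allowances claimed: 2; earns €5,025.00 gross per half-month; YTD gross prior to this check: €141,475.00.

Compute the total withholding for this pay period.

Wage Tax: taxable = €5,025.00 − 2×€520.00 = €3,985.00
  €67.54 + 6.77% × (€3,985.00 − €2,200.00) = €67.54 + 6.77% × €1,785.00 = €188.38
Training Fund Levy: cap €146,300.00 − YTD €141,475.00 = €4,825.00 subject; 1% × €4,825.00 = €48.25
Total: €188.38 + €48.25 = €236.63

€236.63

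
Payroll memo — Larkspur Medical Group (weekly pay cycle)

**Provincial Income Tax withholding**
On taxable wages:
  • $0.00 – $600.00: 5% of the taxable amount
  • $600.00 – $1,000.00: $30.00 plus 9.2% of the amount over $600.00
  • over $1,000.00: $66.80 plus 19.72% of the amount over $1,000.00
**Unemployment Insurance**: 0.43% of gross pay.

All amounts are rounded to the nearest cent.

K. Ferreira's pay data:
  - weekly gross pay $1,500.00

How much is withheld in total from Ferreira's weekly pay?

Provincial Income Tax: taxable = $1,500.00
  $66.80 + 19.72% × ($1,500.00 − $1,000.00) = $66.80 + 19.72% × $500.00 = $165.40
Unemployment Insurance: 0.43% × $1,500.00 = $6.45
Total: $165.40 + $6.45 = $171.85

$171.85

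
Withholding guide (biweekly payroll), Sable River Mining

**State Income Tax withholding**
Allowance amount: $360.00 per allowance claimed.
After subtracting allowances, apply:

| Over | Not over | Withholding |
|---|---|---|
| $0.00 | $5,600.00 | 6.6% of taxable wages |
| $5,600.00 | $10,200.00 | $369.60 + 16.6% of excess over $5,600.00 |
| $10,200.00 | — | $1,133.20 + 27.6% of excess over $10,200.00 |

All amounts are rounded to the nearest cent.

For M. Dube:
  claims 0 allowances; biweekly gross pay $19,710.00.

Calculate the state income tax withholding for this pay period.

$3,757.96

State Income Tax: taxable = $19,710.00
  $1,133.20 + 27.6% × ($19,710.00 − $10,200.00) = $1,133.20 + 27.6% × $9,510.00 = $3,757.96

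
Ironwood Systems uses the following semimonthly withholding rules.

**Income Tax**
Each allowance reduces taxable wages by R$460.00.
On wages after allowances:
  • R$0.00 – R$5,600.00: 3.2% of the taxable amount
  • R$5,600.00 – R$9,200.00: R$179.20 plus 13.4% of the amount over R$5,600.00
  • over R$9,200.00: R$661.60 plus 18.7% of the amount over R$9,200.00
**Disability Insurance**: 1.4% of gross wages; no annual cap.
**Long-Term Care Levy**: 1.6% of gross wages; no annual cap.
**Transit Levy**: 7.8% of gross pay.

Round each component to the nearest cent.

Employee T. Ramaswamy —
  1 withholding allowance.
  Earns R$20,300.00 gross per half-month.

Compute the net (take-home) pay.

R$15,456.32

Income Tax: taxable = R$20,300.00 − 1×R$460.00 = R$19,840.00
  R$661.60 + 18.7% × (R$19,840.00 − R$9,200.00) = R$661.60 + 18.7% × R$10,640.00 = R$2,651.28
Disability Insurance: 1.4% × R$20,300.00 = R$284.20
Long-Term Care Levy: 1.6% × R$20,300.00 = R$324.80
Transit Levy: 7.8% × R$20,300.00 = R$1,583.40
Total withheld: R$2,651.28 + R$284.20 + R$324.80 + R$1,583.40 = R$4,843.68
Net pay: R$20,300.00 − R$4,843.68 = R$15,456.32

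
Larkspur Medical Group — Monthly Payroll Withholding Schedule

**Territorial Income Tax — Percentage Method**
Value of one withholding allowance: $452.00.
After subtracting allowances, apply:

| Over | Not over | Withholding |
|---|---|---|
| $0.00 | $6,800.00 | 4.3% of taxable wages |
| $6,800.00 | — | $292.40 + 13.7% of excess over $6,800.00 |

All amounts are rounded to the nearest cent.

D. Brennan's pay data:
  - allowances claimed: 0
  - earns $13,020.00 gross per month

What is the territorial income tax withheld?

$1,144.54

Territorial Income Tax: taxable = $13,020.00
  $292.40 + 13.7% × ($13,020.00 − $6,800.00) = $292.40 + 13.7% × $6,220.00 = $1,144.54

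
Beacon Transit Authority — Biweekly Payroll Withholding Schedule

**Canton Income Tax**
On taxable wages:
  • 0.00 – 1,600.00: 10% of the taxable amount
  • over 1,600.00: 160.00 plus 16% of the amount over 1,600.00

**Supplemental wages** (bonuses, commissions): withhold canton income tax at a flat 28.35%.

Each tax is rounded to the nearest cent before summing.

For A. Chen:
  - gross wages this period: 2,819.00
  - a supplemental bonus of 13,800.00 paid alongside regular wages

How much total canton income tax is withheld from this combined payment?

4,267.34

Canton Income Tax: taxable = 2,819.00
  160.00 + 16% × (2,819.00 − 1,600.00) = 160.00 + 16% × 1,219.00 = 355.04
Supplemental (28.35% flat on bonus): 28.35% × 13,800.00 = 3,912.30
Total canton income tax: 355.04 + 3,912.30 = 4,267.34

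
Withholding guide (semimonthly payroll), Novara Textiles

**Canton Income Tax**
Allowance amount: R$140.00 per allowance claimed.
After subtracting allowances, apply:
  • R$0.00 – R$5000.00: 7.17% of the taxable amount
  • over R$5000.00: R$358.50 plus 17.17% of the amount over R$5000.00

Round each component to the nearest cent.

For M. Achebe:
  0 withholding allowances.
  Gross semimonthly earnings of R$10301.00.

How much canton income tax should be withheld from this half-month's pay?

R$1268.68

Canton Income Tax: taxable = R$10301.00
  R$358.50 + 17.17% × (R$10301.00 − R$5000.00) = R$358.50 + 17.17% × R$5301.00 = R$1268.68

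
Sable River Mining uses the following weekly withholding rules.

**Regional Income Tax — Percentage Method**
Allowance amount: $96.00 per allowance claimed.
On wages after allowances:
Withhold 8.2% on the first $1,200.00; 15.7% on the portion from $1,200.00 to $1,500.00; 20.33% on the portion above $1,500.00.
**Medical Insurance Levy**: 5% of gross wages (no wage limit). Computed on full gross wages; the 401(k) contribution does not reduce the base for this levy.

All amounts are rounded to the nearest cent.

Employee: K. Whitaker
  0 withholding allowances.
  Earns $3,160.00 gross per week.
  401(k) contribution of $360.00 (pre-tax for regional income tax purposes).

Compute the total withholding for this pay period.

Regional Income Tax: taxable = $3,160.00 − $360.00 = $2,800.00
  $145.50 + 20.33% × ($2,800.00 − $1,500.00) = $145.50 + 20.33% × $1,300.00 = $409.79
Medical Insurance Levy: 5% × $3,160.00 = $158.00
Total: $409.79 + $158.00 = $567.79

$567.79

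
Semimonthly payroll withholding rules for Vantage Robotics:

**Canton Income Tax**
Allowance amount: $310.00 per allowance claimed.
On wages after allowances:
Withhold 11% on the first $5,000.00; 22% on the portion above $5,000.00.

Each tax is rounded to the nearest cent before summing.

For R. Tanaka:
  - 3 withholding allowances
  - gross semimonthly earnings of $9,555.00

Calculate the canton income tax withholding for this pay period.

$1,347.50

Canton Income Tax: taxable = $9,555.00 − 3×$310.00 = $8,625.00
  $550.00 + 22% × ($8,625.00 − $5,000.00) = $550.00 + 22% × $3,625.00 = $1,347.50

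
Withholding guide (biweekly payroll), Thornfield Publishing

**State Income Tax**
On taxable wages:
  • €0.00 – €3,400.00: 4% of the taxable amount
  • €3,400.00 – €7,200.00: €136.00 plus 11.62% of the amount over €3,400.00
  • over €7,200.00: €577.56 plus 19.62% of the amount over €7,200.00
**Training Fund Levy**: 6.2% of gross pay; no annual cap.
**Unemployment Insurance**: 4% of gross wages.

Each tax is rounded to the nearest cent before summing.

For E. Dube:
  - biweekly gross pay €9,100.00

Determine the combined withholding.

State Income Tax: taxable = €9,100.00
  €577.56 + 19.62% × (€9,100.00 − €7,200.00) = €577.56 + 19.62% × €1,900.00 = €950.34
Training Fund Levy: 6.2% × €9,100.00 = €564.20
Unemployment Insurance: 4% × €9,100.00 = €364.00
Total: €950.34 + €564.20 + €364.00 = €1,878.54

€1,878.54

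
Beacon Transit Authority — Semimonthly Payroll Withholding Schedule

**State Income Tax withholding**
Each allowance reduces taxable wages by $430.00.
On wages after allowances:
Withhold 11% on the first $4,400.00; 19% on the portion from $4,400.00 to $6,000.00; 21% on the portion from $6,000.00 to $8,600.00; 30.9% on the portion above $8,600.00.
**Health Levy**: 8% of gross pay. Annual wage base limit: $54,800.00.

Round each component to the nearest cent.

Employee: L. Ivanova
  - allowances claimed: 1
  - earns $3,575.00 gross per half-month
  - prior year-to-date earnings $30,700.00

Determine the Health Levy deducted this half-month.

$286.00

Health Levy: 8% × $3,575.00 = $286.00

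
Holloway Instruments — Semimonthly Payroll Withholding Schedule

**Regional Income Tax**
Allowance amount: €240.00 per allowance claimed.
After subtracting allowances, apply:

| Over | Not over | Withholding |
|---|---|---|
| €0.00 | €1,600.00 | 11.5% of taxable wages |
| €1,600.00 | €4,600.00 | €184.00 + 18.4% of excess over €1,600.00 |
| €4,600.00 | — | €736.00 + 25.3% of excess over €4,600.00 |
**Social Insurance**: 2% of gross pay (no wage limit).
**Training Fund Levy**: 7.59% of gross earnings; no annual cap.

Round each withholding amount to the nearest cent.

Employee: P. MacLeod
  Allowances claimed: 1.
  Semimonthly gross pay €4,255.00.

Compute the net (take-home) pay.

Regional Income Tax: taxable = €4,255.00 − 1×€240.00 = €4,015.00
  €184.00 + 18.4% × (€4,015.00 − €1,600.00) = €184.00 + 18.4% × €2,415.00 = €628.36
Social Insurance: 2% × €4,255.00 = €85.10
Training Fund Levy: 7.59% × €4,255.00 = €322.95
Total withheld: €628.36 + €85.10 + €322.95 = €1,036.41
Net pay: €4,255.00 − €1,036.41 = €3,218.59

€3,218.59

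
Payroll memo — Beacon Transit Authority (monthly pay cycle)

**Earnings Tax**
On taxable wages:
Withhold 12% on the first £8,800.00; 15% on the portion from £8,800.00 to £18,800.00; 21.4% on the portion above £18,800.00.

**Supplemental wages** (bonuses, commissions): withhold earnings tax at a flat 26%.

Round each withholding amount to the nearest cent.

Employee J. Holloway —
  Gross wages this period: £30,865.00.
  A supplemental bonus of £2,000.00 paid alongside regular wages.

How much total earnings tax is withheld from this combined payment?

Earnings Tax: taxable = £30,865.00
  £2,556.00 + 21.4% × (£30,865.00 − £18,800.00) = £2,556.00 + 21.4% × £12,065.00 = £5,137.91
Supplemental (26% flat on bonus): 26% × £2,000.00 = £520.00
Total earnings tax: £5,137.91 + £520.00 = £5,657.91

£5,657.91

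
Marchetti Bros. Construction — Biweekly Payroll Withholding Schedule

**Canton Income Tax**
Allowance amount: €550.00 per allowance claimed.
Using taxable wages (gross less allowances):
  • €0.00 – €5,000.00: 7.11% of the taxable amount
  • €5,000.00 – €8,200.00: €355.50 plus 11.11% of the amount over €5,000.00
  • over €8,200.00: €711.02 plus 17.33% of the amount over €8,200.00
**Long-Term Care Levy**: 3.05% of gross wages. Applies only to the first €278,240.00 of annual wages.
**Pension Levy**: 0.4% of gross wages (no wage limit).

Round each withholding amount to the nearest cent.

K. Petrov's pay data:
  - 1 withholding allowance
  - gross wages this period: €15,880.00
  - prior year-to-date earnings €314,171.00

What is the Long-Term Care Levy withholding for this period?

€0.00

Long-Term Care Levy: YTD €314,171.00 ≥ cap €278,240.00 → €0.00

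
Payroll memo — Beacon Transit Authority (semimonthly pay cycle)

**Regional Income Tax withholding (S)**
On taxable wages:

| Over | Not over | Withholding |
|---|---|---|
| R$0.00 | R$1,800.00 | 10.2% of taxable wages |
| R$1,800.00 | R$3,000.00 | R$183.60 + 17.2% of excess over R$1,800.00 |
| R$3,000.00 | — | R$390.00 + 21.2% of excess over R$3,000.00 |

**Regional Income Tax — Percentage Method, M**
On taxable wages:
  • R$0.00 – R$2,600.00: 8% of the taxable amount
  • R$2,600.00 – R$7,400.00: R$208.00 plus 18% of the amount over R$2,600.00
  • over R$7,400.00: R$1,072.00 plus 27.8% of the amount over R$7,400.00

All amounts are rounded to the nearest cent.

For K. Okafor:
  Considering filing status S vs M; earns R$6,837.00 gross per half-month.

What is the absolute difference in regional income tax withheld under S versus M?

R$232.78

Regional Income Tax (S): taxable = R$6,837.00
  R$390.00 + 21.2% × (R$6,837.00 − R$3,000.00) = R$390.00 + 21.2% × R$3,837.00 = R$1,203.44
Regional Income Tax (M): taxable = R$6,837.00
  R$208.00 + 18% × (R$6,837.00 − R$2,600.00) = R$208.00 + 18% × R$4,237.00 = R$970.66
Difference: |R$1,203.44 − R$970.66| = R$232.78 (higher under S)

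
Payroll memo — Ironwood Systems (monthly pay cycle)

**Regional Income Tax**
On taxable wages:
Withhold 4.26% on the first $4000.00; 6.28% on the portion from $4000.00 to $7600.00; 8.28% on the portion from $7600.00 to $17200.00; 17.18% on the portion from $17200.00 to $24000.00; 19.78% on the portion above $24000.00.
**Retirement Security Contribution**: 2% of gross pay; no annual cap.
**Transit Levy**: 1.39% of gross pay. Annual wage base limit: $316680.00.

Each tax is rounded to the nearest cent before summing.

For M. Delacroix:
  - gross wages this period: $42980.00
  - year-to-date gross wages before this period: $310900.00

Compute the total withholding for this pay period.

Regional Income Tax: taxable = $42980.00
  $2359.60 + 19.78% × ($42980.00 − $24000.00) = $2359.60 + 19.78% × $18980.00 = $6113.84
Retirement Security Contribution: 2% × $42980.00 = $859.60
Transit Levy: cap $316680.00 − YTD $310900.00 = $5780.00 subject; 1.39% × $5780.00 = $80.34
Total: $6113.84 + $859.60 + $80.34 = $7053.78

$7053.78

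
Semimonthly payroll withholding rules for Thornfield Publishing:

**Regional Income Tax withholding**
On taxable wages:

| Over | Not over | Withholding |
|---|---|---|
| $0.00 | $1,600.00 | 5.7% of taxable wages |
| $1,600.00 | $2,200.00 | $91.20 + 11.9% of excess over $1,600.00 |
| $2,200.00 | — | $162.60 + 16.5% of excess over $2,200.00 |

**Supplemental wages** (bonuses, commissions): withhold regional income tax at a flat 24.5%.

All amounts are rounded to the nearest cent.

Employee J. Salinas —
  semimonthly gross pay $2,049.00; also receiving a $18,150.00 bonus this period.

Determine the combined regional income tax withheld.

$4,591.38

Regional Income Tax: taxable = $2,049.00
  $91.20 + 11.9% × ($2,049.00 − $1,600.00) = $91.20 + 11.9% × $449.00 = $144.63
Supplemental (24.5% flat on bonus): 24.5% × $18,150.00 = $4,446.75
Total regional income tax: $144.63 + $4,446.75 = $4,591.38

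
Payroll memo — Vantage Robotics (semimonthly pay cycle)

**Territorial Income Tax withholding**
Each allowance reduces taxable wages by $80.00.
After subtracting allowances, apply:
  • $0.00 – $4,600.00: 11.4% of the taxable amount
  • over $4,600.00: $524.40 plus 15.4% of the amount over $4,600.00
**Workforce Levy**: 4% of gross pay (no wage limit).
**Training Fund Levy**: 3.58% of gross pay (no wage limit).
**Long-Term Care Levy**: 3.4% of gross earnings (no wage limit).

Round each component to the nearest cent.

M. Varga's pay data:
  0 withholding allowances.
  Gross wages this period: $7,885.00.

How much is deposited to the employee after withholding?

Territorial Income Tax: taxable = $7,885.00
  $524.40 + 15.4% × ($7,885.00 − $4,600.00) = $524.40 + 15.4% × $3,285.00 = $1,030.29
Workforce Levy: 4% × $7,885.00 = $315.40
Training Fund Levy: 3.58% × $7,885.00 = $282.28
Long-Term Care Levy: 3.4% × $7,885.00 = $268.09
Total withheld: $1,030.29 + $315.40 + $282.28 + $268.09 = $1,896.06
Net pay: $7,885.00 − $1,896.06 = $5,988.94

$5,988.94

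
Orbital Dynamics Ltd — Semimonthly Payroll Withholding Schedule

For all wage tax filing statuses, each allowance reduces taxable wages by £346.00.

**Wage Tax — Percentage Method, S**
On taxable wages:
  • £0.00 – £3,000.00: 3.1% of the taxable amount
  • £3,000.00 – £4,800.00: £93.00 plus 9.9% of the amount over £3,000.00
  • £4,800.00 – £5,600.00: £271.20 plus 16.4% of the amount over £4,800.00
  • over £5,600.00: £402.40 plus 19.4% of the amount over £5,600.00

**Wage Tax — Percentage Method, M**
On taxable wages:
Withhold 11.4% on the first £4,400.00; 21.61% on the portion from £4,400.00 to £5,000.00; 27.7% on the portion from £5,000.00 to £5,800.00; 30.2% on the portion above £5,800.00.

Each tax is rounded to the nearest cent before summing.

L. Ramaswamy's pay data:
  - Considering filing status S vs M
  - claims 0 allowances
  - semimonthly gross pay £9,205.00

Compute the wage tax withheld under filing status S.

Wage Tax (S): taxable = £9,205.00
  £402.40 + 19.4% × (£9,205.00 − £5,600.00) = £402.40 + 19.4% × £3,605.00 = £1,101.77

£1,101.77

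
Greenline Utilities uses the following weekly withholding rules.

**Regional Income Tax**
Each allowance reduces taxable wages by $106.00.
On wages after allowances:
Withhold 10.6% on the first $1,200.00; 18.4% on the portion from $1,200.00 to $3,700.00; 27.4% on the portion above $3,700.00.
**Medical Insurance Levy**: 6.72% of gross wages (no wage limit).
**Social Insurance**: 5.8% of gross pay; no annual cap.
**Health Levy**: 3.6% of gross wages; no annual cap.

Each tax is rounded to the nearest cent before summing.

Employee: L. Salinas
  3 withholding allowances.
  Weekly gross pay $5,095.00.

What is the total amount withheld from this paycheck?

$1,703.61

Regional Income Tax: taxable = $5,095.00 − 3×$106.00 = $4,777.00
  $587.20 + 27.4% × ($4,777.00 − $3,700.00) = $587.20 + 27.4% × $1,077.00 = $882.30
Medical Insurance Levy: 6.72% × $5,095.00 = $342.38
Social Insurance: 5.8% × $5,095.00 = $295.51
Health Levy: 3.6% × $5,095.00 = $183.42
Total: $882.30 + $342.38 + $295.51 + $183.42 = $1,703.61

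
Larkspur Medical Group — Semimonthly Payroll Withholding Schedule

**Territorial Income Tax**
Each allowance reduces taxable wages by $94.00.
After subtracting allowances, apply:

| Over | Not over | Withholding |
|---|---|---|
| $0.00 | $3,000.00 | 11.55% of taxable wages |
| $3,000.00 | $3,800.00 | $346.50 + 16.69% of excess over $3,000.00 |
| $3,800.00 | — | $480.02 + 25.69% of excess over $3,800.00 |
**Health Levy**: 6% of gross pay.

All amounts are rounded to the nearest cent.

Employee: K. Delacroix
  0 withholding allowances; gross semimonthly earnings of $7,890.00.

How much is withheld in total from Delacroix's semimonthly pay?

$2,004.14

Territorial Income Tax: taxable = $7,890.00
  $480.02 + 25.69% × ($7,890.00 − $3,800.00) = $480.02 + 25.69% × $4,090.00 = $1,530.74
Health Levy: 6% × $7,890.00 = $473.40
Total: $1,530.74 + $473.40 = $2,004.14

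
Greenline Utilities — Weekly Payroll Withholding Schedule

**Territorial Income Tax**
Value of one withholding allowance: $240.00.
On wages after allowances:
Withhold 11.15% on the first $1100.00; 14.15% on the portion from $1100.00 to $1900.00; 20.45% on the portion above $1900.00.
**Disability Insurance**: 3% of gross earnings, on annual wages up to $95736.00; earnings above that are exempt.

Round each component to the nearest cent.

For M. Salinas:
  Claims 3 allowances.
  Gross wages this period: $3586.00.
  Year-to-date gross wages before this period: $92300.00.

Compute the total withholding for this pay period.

Territorial Income Tax: taxable = $3586.00 − 3×$240.00 = $2866.00
  $235.85 + 20.45% × ($2866.00 − $1900.00) = $235.85 + 20.45% × $966.00 = $433.40
Disability Insurance: cap $95736.00 − YTD $92300.00 = $3436.00 subject; 3% × $3436.00 = $103.08
Total: $433.40 + $103.08 = $536.48

$536.48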